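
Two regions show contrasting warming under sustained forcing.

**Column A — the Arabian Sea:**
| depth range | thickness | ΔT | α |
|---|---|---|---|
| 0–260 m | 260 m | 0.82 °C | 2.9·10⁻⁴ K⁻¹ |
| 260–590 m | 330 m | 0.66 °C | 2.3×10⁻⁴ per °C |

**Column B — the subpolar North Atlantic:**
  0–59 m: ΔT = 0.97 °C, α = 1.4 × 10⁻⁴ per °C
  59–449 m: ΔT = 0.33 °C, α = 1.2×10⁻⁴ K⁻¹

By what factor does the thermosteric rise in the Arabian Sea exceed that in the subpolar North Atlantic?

a factor of 4.77

A 2.9×10⁻⁴ × 260 × 0.82 = 0.061828 m
A 260–590 m: 330 × 0.66 × 2.3×10⁻⁴ = 0.050094 m
A total: 0.111922 m
B 1.4×10⁻⁴ × 59 × 0.97 = 0.0080122 m
B Layer 2: 0.33 × 1.2×10⁻⁴ × 390 = 0.015444 m
B total: 0.0234562 m
Ratio: 0.111922 / 0.0234562 ≈ 4.772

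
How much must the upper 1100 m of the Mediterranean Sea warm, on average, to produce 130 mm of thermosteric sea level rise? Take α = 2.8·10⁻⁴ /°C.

0.422 °C

ΔT = Δh/(αH) = 0.13 / (2.8×10⁻⁴ × 1100) ≈ 0.4221 °C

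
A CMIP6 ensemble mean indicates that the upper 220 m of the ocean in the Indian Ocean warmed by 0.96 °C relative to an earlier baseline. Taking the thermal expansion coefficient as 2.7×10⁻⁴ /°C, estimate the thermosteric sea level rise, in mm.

Δh = αΔT·H = 2.7×10⁻⁴ × 0.96 × 220 = 0.057024 m

Δh ≈ 57 mm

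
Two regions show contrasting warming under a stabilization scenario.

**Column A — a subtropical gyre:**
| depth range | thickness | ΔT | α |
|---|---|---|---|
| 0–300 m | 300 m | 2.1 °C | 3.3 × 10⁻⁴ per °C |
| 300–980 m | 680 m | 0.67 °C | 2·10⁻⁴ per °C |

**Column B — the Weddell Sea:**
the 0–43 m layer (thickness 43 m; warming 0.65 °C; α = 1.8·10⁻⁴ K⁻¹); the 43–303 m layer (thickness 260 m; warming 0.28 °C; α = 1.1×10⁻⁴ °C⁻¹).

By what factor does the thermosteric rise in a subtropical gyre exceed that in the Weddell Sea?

≈ 22.9×

A 300 × 2.1 × 3.3×10⁻⁴ = 0.20790 m
A 300–980 m: 0.67 × 2×10⁻⁴ × 680 = 0.09112 m
A total: 0.29902 m
B Layer 1: 0.65 × 1.8×10⁻⁴ × 43 = 0.005031 m
B 1.1×10⁻⁴ × 0.28 × 260 = 0.008008 m
B total: 0.013039 m
Ratio: 0.29902 / 0.013039 ≈ 22.93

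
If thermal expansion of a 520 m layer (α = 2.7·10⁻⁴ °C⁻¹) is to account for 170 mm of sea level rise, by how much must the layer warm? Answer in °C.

ΔT = Δh/(αH) = 0.17 / (2.7×10⁻⁴ × 520) ≈ 1.211 °C

1.21 °C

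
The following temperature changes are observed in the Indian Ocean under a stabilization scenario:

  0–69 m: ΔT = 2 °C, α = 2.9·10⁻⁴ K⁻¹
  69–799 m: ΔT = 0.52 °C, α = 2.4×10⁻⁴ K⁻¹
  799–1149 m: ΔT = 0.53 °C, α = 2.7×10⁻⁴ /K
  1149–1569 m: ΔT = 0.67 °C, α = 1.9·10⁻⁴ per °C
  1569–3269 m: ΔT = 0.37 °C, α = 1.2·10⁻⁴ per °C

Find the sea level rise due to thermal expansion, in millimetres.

2.9×10⁻⁴ × 69 × 2 = 0.04002 m
730 × 0.52 × 2.4×10⁻⁴ = 0.091104 m
Layer 3: 350 × 0.53 × 2.7×10⁻⁴ = 0.050085 m
Layer 4: 420 × 1.9×10⁻⁴ × 0.67 = 0.053466 m
0.37 × 1700 × 1.2×10⁻⁴ = 0.07548 m
Δh = 0.04002 + 0.091104 + 0.050085 + 0.053466 + 0.07548 = 0.310155 m ≈ 310 mm

310 mm of thermosteric rise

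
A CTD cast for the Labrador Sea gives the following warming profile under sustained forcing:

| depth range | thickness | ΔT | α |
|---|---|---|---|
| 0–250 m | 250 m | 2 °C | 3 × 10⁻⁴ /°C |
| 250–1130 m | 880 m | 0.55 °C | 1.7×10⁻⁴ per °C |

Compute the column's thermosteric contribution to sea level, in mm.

Layer 1: 250 × 2 × 3×10⁻⁴ = 0.15000 m
250–1130 m: 1.7×10⁻⁴ × 880 × 0.55 = 0.08228 m
Δh = 0.15000 + 0.08228 = 0.23228 m ≈ 232 mm

about 232 mm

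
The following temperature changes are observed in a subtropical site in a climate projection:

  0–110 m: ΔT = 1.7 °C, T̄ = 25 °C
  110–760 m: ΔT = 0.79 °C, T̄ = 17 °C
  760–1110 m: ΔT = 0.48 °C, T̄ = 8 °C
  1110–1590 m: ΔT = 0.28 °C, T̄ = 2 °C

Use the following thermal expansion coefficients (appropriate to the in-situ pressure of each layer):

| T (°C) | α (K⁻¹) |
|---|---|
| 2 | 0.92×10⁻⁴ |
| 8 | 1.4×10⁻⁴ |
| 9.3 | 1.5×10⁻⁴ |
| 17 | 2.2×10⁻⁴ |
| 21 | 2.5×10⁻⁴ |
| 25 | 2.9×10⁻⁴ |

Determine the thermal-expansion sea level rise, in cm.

Δh ≈ 20.3 cm

Layer 1 at 25 °C → α = 2.9×10⁻⁴ K⁻¹
Layer 2 at 17 °C → α = 2.2×10⁻⁴ K⁻¹
Layer 3 at 8 °C → α = 1.4×10⁻⁴ K⁻¹
Layer 4 at 2 °C → α = 0.92×10⁻⁴ K⁻¹
0–110 m: 110 × 1.7 × 2.9×10⁻⁴ = 0.05423 m
2.2×10⁻⁴ × 0.79 × 650 = 0.11297 m
350 × 0.48 × 1.4×10⁻⁴ = 0.02352 m
0.92×10⁻⁴ × 480 × 0.28 = 0.0123648 m
Δh = 0.05423 + 0.11297 + 0.02352 + 0.0123648 = 0.2030848 m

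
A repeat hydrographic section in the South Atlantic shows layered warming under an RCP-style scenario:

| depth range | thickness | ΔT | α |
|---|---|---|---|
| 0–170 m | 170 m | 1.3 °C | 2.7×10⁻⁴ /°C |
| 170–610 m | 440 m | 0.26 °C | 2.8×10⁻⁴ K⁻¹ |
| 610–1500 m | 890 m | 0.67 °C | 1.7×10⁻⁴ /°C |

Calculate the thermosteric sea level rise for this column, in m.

0.19 m

Layer 1: 1.3 × 170 × 2.7×10⁻⁴ = 0.05967 m
Layer 2: 0.26 × 440 × 2.8×10⁻⁴ = 0.032032 m
Layer 3: 1.7×10⁻⁴ × 890 × 0.67 = 0.101371 m
Δh = 0.05967 + 0.032032 + 0.101371 = 0.193073 m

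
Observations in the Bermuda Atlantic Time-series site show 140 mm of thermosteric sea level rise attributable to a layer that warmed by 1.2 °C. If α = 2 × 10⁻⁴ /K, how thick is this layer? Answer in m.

H = Δh/(αΔT) = 0.14 / (2×10⁻⁴ × 1.2) ≈ 583.3 m

about 583 m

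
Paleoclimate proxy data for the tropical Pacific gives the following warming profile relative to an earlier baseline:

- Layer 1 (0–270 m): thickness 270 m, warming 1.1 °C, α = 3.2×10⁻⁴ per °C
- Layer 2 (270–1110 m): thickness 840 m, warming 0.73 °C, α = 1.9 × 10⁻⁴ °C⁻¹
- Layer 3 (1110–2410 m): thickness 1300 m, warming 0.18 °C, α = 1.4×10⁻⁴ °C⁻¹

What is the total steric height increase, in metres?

0–270 m: 3.2×10⁻⁴ × 1.1 × 270 = 0.09504 m
Layer 2: 840 × 0.73 × 1.9×10⁻⁴ = 0.116508 m
Layer 3: 1.4×10⁻⁴ × 0.18 × 1300 = 0.03276 m
Δh = 0.09504 + 0.116508 + 0.03276 = 0.244308 m

0.244 m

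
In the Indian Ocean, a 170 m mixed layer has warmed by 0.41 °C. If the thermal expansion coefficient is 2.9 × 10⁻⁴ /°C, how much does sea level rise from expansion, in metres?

Δh ≈ 0.0202 m

Δh = αΔT·H = 2.9×10⁻⁴ × 0.41 × 170 = 0.020213 m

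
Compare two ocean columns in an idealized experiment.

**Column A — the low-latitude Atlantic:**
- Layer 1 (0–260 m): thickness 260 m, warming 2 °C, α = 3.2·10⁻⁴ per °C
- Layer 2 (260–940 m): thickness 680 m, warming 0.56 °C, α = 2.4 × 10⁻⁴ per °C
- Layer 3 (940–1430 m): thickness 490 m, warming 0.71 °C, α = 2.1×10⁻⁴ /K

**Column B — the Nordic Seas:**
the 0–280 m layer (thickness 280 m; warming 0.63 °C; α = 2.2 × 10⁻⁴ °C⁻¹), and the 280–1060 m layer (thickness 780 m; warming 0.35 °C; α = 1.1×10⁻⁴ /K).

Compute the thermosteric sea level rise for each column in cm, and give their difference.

Δh_A ≈ 33 cm, Δh_B ≈ 6.9 cm; difference ≈ 26 cm

A 2 × 260 × 3.2×10⁻⁴ = 0.16640 m
A 2.4×10⁻⁴ × 0.56 × 680 = 0.091392 m
A 940–1430 m: 2.1×10⁻⁴ × 0.71 × 490 = 0.073059 m
A total: 0.330851 m
B 0–280 m: 280 × 0.63 × 2.2×10⁻⁴ = 0.038808 m
B 280–1060 m: 0.35 × 780 × 1.1×10⁻⁴ = 0.03003 m
B total: 0.068838 m
Difference: 0.330851 − 0.068838 = 0.262013 m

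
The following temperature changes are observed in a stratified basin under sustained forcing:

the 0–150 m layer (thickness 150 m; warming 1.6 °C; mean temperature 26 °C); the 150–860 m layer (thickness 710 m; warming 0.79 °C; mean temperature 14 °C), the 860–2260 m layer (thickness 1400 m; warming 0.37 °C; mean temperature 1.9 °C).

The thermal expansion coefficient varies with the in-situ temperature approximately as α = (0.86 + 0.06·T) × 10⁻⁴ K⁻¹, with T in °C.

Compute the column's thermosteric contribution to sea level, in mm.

204 mm of thermosteric rise

Layer 1: α = (0.86 + 0.06×26)×10⁻⁴ = 2.42×10⁻⁴ K⁻¹
Layer 2: α = (0.86 + 0.06×14)×10⁻⁴ = 1.7×10⁻⁴ K⁻¹
Layer 3: α = (0.86 + 0.06×1.9)×10⁻⁴ = 0.974×10⁻⁴ K⁻¹
Layer 1: 1.6 × 2.42×10⁻⁴ × 150 = 0.05808 m
Layer 2: 1.7×10⁻⁴ × 0.79 × 710 = 0.095353 m
Layer 3: 1400 × 0.37 × 0.974×10⁻⁴ = 0.0504532 m
Δh = 0.05808 + 0.095353 + 0.0504532 = 0.2038862 m ≈ 204 mm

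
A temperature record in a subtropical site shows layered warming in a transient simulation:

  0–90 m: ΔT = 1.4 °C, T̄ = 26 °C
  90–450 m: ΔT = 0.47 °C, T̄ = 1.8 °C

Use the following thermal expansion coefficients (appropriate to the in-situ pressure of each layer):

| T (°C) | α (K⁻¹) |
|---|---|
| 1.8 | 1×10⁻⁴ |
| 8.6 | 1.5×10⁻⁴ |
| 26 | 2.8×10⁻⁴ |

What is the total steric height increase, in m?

0.0522 m of thermosteric rise

Layer 1 at 26 °C → α = 2.8×10⁻⁴ K⁻¹
Layer 2 at 1.8 °C → α = 1×10⁻⁴ K⁻¹
Layer 1: 90 × 2.8×10⁻⁴ × 1.4 = 0.03528 m
360 × 0.47 × 1×10⁻⁴ = 0.01692 m
Δh = 0.03528 + 0.01692 = 0.05220 m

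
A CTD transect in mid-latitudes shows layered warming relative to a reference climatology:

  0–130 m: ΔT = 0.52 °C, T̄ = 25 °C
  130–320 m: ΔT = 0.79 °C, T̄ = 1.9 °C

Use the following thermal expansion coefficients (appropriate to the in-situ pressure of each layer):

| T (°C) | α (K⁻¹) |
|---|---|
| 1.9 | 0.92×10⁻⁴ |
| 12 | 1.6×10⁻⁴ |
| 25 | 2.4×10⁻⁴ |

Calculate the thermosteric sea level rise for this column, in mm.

Layer 1 at 25 °C → α = 2.4×10⁻⁴ K⁻¹
Layer 2 at 1.9 °C → α = 0.92×10⁻⁴ K⁻¹
2.4×10⁻⁴ × 130 × 0.52 = 0.016224 m
Layer 2: 0.92×10⁻⁴ × 0.79 × 190 = 0.0138092 m
Δh = 0.016224 + 0.0138092 = 0.0300332 m

Δh ≈ 30 mm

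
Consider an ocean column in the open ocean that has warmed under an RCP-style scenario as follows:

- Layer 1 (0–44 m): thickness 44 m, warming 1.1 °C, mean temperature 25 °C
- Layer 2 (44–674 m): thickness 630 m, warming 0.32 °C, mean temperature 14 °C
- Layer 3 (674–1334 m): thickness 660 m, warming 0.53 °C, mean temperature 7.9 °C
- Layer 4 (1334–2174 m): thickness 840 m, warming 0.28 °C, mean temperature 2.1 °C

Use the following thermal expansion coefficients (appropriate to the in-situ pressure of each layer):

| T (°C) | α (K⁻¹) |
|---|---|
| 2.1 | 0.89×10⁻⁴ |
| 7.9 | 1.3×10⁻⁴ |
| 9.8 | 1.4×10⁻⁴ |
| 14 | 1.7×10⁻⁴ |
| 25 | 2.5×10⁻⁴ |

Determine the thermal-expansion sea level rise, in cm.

Layer 1 at 25 °C → α = 2.5×10⁻⁴ K⁻¹
Layer 2 at 14 °C → α = 1.7×10⁻⁴ K⁻¹
Layer 3 at 7.9 °C → α = 1.3×10⁻⁴ K⁻¹
Layer 4 at 2.1 °C → α = 0.89×10⁻⁴ K⁻¹
Layer 1: 1.1 × 44 × 2.5×10⁻⁴ = 0.01210 m
Layer 2: 630 × 0.32 × 1.7×10⁻⁴ = 0.034272 m
Layer 3: 660 × 0.53 × 1.3×10⁻⁴ = 0.045474 m
Layer 4: 0.89×10⁻⁴ × 840 × 0.28 = 0.0209328 m
Δh = 0.01210 + 0.034272 + 0.045474 + 0.0209328 = 0.1127788 m ≈ 11.3 cm

11.3 cm of thermosteric rise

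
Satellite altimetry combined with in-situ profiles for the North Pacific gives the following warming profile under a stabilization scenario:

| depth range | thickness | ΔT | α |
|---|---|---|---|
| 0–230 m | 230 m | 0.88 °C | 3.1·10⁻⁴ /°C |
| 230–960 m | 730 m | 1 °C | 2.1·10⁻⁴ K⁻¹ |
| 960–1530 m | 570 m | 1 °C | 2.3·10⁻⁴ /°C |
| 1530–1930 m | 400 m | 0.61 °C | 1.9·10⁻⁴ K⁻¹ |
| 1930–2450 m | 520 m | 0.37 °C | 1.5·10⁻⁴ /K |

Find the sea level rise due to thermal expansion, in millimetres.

0–230 m: 0.88 × 230 × 3.1×10⁻⁴ = 0.062744 m
230–960 m: 730 × 1 × 2.1×10⁻⁴ = 0.15330 m
960–1530 m: 1 × 2.3×10⁻⁴ × 570 = 0.13110 m
400 × 1.9×10⁻⁴ × 0.61 = 0.04636 m
Layer 5: 520 × 0.37 × 1.5×10⁻⁴ = 0.02886 m
Δh = 0.062744 + 0.15330 + 0.13110 + 0.04636 + 0.02886 = 0.422364 m

Δh ≈ 420 mm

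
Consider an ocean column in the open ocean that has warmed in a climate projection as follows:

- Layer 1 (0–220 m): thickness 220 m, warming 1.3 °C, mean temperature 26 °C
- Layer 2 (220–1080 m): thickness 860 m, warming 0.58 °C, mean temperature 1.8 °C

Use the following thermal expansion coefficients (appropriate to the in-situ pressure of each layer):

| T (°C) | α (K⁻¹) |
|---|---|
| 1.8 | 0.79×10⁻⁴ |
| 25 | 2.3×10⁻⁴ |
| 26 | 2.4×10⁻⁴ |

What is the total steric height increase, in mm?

Layer 1 at 26 °C → α = 2.4×10⁻⁴ K⁻¹
Layer 2 at 1.8 °C → α = 0.79×10⁻⁴ K⁻¹
0–220 m: 2.4×10⁻⁴ × 1.3 × 220 = 0.06864 m
0.58 × 860 × 0.79×10⁻⁴ = 0.0394052 m
Δh = 0.06864 + 0.0394052 = 0.1080452 m

Δh = 108 mm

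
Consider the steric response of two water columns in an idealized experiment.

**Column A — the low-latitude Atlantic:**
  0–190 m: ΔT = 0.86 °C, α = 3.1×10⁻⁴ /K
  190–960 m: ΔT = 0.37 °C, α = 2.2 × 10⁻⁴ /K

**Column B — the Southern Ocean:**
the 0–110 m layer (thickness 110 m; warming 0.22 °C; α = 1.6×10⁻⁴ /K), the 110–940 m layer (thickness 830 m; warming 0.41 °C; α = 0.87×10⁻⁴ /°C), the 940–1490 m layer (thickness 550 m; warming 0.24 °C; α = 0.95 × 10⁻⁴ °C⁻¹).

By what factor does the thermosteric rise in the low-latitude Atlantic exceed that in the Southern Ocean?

≈ 2.46×

A 0–190 m: 3.1×10⁻⁴ × 0.86 × 190 = 0.050654 m
A 190–960 m: 0.37 × 2.2×10⁻⁴ × 770 = 0.062678 m
A total: 0.113332 m
B Layer 1: 110 × 0.22 × 1.6×10⁻⁴ = 0.003872 m
B 0.41 × 0.87×10⁻⁴ × 830 = 0.0296061 m
B Layer 3: 550 × 0.24 × 0.95×10⁻⁴ = 0.01254 m
B total: 0.0460181 m
Ratio: 0.113332 / 0.0460181 ≈ 2.463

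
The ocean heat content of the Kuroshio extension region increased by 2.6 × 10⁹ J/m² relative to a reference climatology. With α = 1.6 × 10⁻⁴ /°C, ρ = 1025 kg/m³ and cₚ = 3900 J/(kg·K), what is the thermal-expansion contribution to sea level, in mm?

about 104 mm

Δh = αQ/(ρcₚ) = 1.6×10⁻⁴ × 2.6×10⁹ / (1025 × 3900) ≈ 0.10407 m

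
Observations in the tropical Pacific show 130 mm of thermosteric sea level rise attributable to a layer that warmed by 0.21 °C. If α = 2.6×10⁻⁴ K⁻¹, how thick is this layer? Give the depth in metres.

about 2380 m

H = Δh/(αΔT) = 0.13 / (2.6×10⁻⁴ × 0.21) ≈ 2381 m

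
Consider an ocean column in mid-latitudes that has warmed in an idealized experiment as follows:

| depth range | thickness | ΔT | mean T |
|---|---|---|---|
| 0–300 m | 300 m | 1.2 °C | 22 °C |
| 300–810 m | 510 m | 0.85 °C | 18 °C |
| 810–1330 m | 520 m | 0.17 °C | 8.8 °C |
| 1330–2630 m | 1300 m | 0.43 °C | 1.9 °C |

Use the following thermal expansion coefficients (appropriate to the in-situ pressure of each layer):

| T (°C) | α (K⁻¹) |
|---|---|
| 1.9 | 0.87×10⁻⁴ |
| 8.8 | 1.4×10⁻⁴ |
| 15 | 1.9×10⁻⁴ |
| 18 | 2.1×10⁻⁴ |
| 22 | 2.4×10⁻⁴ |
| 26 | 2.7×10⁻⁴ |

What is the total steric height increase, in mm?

about 238 mm

Layer 1 at 22 °C → α = 2.4×10⁻⁴ K⁻¹
Layer 2 at 18 °C → α = 2.1×10⁻⁴ K⁻¹
Layer 3 at 8.8 °C → α = 1.4×10⁻⁴ K⁻¹
Layer 4 at 1.9 °C → α = 0.87×10⁻⁴ K⁻¹
Layer 1: 1.2 × 300 × 2.4×10⁻⁴ = 0.08640 m
300–810 m: 2.1×10⁻⁴ × 0.85 × 510 = 0.091035 m
0.17 × 1.4×10⁻⁴ × 520 = 0.012376 m
1330–2630 m: 1300 × 0.87×10⁻⁴ × 0.43 = 0.048633 m
Δh = 0.08640 + 0.091035 + 0.012376 + 0.048633 = 0.238444 m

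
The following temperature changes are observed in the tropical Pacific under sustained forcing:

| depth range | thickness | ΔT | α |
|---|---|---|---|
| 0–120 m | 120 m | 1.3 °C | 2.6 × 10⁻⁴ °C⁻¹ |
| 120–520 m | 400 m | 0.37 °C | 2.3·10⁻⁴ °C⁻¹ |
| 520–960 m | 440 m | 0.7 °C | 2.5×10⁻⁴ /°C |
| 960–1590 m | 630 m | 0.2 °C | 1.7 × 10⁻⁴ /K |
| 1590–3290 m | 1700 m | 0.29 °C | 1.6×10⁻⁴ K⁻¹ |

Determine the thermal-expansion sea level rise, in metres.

0.25 m of thermosteric rise

0–120 m: 2.6×10⁻⁴ × 1.3 × 120 = 0.04056 m
120–520 m: 400 × 2.3×10⁻⁴ × 0.37 = 0.03404 m
2.5×10⁻⁴ × 440 × 0.7 = 0.07700 m
Layer 4: 630 × 1.7×10⁻⁴ × 0.2 = 0.02142 m
1590–3290 m: 0.29 × 1.6×10⁻⁴ × 1700 = 0.07888 m
Δh = 0.04056 + 0.03404 + 0.07700 + 0.02142 + 0.07888 = 0.25190 m ≈ 0.25 m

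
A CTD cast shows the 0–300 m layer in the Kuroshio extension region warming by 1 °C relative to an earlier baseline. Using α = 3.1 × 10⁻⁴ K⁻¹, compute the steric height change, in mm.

Δh = αΔT·H = 3.1×10⁻⁴ × 1 × 300 = 0.09300 m

about 93 mm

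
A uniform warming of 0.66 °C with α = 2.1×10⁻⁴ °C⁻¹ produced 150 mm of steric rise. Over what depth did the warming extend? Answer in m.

H = Δh/(αΔT) = 0.15 / (2.1×10⁻⁴ × 0.66) ≈ 1082 m

about 1080 m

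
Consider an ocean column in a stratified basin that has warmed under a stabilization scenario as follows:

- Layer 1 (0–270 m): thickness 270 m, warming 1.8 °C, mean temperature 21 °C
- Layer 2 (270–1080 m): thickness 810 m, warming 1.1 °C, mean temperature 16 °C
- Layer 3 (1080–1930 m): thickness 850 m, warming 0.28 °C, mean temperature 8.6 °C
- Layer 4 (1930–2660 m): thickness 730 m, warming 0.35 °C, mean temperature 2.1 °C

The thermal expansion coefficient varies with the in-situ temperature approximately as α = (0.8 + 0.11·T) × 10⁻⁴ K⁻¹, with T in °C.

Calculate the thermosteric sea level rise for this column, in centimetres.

44.7 cm of thermosteric rise

Layer 1: α = (0.8 + 0.11×21)×10⁻⁴ = 3.11×10⁻⁴ K⁻¹
Layer 2: α = (0.8 + 0.11×16)×10⁻⁴ = 2.56×10⁻⁴ K⁻¹
Layer 3: α = (0.8 + 0.11×8.6)×10⁻⁴ = 1.746×10⁻⁴ K⁻¹
Layer 4: α = (0.8 + 0.11×2.1)×10⁻⁴ = 1.031×10⁻⁴ K⁻¹
1.8 × 270 × 3.11×10⁻⁴ = 0.151146 m
2.56×10⁻⁴ × 810 × 1.1 = 0.228096 m
850 × 1.746×10⁻⁴ × 0.28 = 0.0415548 m
Layer 4: 730 × 0.35 × 1.031×10⁻⁴ = 0.02634205 m
Δh = 0.151146 + 0.228096 + 0.0415548 + 0.02634205 = 0.44713885 m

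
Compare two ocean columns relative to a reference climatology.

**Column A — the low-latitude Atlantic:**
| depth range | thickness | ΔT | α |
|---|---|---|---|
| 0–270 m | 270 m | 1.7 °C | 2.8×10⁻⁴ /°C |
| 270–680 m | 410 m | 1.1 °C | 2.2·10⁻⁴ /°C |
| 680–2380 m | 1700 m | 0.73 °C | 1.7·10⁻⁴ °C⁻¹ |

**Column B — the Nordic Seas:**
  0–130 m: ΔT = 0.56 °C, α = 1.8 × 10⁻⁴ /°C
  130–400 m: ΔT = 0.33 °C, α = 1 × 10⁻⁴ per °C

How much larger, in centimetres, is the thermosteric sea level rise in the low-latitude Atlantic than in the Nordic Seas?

A 1.7 × 270 × 2.8×10⁻⁴ = 0.12852 m
A 410 × 1.1 × 2.2×10⁻⁴ = 0.09922 m
A 1700 × 0.73 × 1.7×10⁻⁴ = 0.21097 m
A total: 0.43871 m
B 0.56 × 1.8×10⁻⁴ × 130 = 0.013104 m
B 130–400 m: 270 × 1×10⁻⁴ × 0.33 = 0.00891 m
B total: 0.022014 m
Difference: 0.43871 − 0.022014 = 0.416696 m

41.7 cm larger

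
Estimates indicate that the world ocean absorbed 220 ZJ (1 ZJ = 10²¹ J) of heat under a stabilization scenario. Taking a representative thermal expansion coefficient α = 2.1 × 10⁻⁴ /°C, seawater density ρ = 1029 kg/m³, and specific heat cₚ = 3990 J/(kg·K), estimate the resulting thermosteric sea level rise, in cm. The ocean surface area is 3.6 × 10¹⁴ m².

about 3.1 cm

Per unit area: Q = 220×10²¹ / (3.6×10¹⁴) ≈ 6.111×10⁸ J/m²
Δh = αQ/(ρcₚ) = 2.1×10⁻⁴ × 6.111×10⁸ / (1029 × 3990) ≈ 0.031257 m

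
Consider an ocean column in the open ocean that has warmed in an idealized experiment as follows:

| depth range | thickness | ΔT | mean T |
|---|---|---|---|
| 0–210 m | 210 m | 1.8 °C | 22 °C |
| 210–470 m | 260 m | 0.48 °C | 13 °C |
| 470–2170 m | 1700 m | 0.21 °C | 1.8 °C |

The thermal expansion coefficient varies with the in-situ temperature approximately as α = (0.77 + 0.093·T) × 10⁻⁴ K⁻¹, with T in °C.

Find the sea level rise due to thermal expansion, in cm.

Layer 1: α = (0.77 + 0.093×22)×10⁻⁴ = 2.816×10⁻⁴ K⁻¹
Layer 2: α = (0.77 + 0.093×13)×10⁻⁴ = 1.979×10⁻⁴ K⁻¹
Layer 3: α = (0.77 + 0.093×1.8)×10⁻⁴ = 0.9374×10⁻⁴ K⁻¹
Layer 1: 2.816×10⁻⁴ × 210 × 1.8 = 0.1064448 m
Layer 2: 1.979×10⁻⁴ × 260 × 0.48 = 0.02469792 m
Layer 3: 0.21 × 0.9374×10⁻⁴ × 1700 = 0.03346518 m
Δh = 0.1064448 + 0.02469792 + 0.03346518 = 0.1646079 m ≈ 16.5 cm

about 16.5 cm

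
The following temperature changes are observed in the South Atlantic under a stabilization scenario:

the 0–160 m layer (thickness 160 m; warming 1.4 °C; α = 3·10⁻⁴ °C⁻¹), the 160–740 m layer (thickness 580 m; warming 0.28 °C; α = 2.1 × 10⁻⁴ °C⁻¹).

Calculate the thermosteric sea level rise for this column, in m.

1.4 × 160 × 3×10⁻⁴ = 0.06720 m
Layer 2: 0.28 × 2.1×10⁻⁴ × 580 = 0.034104 m
Δh = 0.06720 + 0.034104 = 0.101304 m

about 0.10 m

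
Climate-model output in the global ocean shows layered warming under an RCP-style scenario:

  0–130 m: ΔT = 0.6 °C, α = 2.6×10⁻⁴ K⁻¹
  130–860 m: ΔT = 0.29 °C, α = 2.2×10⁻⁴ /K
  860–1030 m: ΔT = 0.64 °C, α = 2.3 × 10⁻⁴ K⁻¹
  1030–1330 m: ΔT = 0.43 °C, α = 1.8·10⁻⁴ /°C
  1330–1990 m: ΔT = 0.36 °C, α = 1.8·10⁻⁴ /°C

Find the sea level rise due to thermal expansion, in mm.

0–130 m: 130 × 2.6×10⁻⁴ × 0.6 = 0.02028 m
Layer 2: 2.2×10⁻⁴ × 730 × 0.29 = 0.046574 m
860–1030 m: 2.3×10⁻⁴ × 0.64 × 170 = 0.025024 m
1030–1330 m: 300 × 0.43 × 1.8×10⁻⁴ = 0.02322 m
0.36 × 660 × 1.8×10⁻⁴ = 0.042768 m
Δh = 0.02028 + 0.046574 + 0.025024 + 0.02322 + 0.042768 = 0.157866 m ≈ 158 mm

158 mm of thermosteric rise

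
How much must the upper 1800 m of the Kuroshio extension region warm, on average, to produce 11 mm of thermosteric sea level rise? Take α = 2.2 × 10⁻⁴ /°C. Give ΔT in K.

ΔT ≈ 0.0278 K

ΔT = Δh/(αH) = 0.011 / (2.2×10⁻⁴ × 1800) ≈ 0.02778 K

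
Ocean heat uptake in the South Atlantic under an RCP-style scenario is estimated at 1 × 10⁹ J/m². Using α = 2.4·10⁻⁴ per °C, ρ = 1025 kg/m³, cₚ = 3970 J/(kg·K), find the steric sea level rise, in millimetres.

about 59.0 mm

Δh = αQ/(ρcₚ) = 2.4×10⁻⁴ × 1×10⁹ / (1025 × 3970) ≈ 0.058979 m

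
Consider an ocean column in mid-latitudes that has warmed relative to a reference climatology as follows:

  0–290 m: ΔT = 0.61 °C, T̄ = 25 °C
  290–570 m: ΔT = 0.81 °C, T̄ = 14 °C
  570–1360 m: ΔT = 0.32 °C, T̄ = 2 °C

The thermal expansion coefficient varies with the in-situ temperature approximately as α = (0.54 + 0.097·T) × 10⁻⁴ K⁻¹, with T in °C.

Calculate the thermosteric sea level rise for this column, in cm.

11.4 cm of thermosteric rise

Layer 1: α = (0.54 + 0.097×25)×10⁻⁴ = 2.965×10⁻⁴ K⁻¹
Layer 2: α = (0.54 + 0.097×14)×10⁻⁴ = 1.898×10⁻⁴ K⁻¹
Layer 3: α = (0.54 + 0.097×2)×10⁻⁴ = 0.734×10⁻⁴ K⁻¹
0–290 m: 2.965×10⁻⁴ × 0.61 × 290 = 0.05245085 m
290–570 m: 1.898×10⁻⁴ × 0.81 × 280 = 0.04304664 m
0.32 × 0.734×10⁻⁴ × 790 = 0.01855552 m
Δh = 0.05245085 + 0.04304664 + 0.01855552 = 0.11405301 m ≈ 11.4 cm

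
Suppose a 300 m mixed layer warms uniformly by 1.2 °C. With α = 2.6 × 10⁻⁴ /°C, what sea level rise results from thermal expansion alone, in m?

0.0936 m

Δh = αΔT·H = 2.6×10⁻⁴ × 1.2 × 300 = 0.09360 m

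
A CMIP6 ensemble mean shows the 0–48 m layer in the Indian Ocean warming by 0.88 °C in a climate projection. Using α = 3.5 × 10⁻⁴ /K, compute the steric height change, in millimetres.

Δh ≈ 15 mm

Δh = αΔT·H = 3.5×10⁻⁴ × 0.88 × 48 = 0.014784 m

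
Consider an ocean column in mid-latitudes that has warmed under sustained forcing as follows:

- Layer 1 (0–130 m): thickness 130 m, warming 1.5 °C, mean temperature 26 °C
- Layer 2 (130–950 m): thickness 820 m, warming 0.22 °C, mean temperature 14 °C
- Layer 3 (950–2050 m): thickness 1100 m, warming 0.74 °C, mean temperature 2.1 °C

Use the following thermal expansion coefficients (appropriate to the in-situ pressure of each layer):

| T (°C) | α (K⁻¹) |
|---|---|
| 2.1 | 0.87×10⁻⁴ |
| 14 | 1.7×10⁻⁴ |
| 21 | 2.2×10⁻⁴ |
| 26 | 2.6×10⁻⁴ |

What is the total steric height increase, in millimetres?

Layer 1 at 26 °C → α = 2.6×10⁻⁴ K⁻¹
Layer 2 at 14 °C → α = 1.7×10⁻⁴ K⁻¹
Layer 3 at 2.1 °C → α = 0.87×10⁻⁴ K⁻¹
0–130 m: 130 × 1.5 × 2.6×10⁻⁴ = 0.05070 m
130–950 m: 820 × 1.7×10⁻⁴ × 0.22 = 0.030668 m
Layer 3: 1100 × 0.74 × 0.87×10⁻⁴ = 0.070818 m
Δh = 0.05070 + 0.030668 + 0.070818 = 0.152186 m

Δh ≈ 152 mm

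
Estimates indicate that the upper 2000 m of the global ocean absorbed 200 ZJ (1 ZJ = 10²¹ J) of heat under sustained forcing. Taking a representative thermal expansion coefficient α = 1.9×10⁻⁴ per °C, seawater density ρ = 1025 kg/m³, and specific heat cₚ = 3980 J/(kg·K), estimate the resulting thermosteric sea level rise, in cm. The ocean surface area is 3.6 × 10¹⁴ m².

Per unit area: Q = 200×10²¹ / (3.6×10¹⁴) ≈ 5.556×10⁸ J/m²
Δh = αQ/(ρcₚ) = 1.9×10⁻⁴ × 5.556×10⁸ / (1025 × 3980) ≈ 0.025877 m

Δh = 2.59 cm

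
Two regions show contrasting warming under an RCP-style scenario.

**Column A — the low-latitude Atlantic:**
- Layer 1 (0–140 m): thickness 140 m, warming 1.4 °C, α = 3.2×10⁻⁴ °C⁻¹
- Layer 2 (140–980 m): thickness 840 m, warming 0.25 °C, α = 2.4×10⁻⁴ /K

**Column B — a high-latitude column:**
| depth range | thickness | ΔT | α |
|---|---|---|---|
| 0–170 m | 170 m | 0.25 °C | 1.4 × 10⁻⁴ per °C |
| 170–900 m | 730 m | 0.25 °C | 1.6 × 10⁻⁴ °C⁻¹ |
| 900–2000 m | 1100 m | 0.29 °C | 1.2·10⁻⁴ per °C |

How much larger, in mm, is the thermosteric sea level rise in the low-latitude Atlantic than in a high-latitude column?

39.7 mm

A 0–140 m: 1.4 × 3.2×10⁻⁴ × 140 = 0.06272 m
A 140–980 m: 2.4×10⁻⁴ × 840 × 0.25 = 0.05040 m
A total: 0.11312 m
B Layer 1: 170 × 0.25 × 1.4×10⁻⁴ = 0.00595 m
B Layer 2: 1.6×10⁻⁴ × 730 × 0.25 = 0.02920 m
B 1100 × 1.2×10⁻⁴ × 0.29 = 0.03828 m
B total: 0.07343 m
Difference: 0.11312 − 0.07343 = 0.03969 m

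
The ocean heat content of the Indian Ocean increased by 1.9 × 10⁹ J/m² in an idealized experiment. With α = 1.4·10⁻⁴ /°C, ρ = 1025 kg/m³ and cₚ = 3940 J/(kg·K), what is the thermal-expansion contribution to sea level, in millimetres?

Δh = αQ/(ρcₚ) = 1.4×10⁻⁴ × 1.9×10⁹ / (1025 × 3940) ≈ 0.065866 m

65.9 mm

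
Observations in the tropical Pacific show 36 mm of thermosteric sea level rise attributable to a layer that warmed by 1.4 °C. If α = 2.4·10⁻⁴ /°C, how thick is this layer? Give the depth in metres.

H = Δh/(αΔT) = 0.036 / (2.4×10⁻⁴ × 1.4) ≈ 107.1 m

107 m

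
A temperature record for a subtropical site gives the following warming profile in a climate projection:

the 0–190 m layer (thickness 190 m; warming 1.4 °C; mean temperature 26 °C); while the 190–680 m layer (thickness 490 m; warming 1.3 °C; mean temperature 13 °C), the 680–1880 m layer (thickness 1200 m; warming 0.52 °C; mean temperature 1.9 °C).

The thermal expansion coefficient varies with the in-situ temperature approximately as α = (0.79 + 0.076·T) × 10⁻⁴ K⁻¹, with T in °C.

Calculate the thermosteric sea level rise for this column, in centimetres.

Δh = 24.5 cm

Layer 1: α = (0.79 + 0.076×26)×10⁻⁴ = 2.766×10⁻⁴ K⁻¹
Layer 2: α = (0.79 + 0.076×13)×10⁻⁴ = 1.778×10⁻⁴ K⁻¹
Layer 3: α = (0.79 + 0.076×1.9)×10⁻⁴ = 0.9344×10⁻⁴ K⁻¹
1.4 × 2.766×10⁻⁴ × 190 = 0.0735756 m
Layer 2: 490 × 1.3 × 1.778×10⁻⁴ = 0.1132586 m
0.52 × 1200 × 0.9344×10⁻⁴ = 0.05830656 m
Δh = 0.0735756 + 0.1132586 + 0.05830656 = 0.24514076 m ≈ 24.5 cm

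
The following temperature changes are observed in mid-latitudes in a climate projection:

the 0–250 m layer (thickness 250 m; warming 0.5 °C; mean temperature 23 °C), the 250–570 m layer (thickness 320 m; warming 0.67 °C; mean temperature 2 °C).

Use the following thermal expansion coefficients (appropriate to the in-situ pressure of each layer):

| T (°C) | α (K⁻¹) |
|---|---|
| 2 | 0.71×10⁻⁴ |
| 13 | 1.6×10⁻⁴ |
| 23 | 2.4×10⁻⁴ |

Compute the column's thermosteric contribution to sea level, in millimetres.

about 45.2 mm

Layer 1 at 23 °C → α = 2.4×10⁻⁴ K⁻¹
Layer 2 at 2 °C → α = 0.71×10⁻⁴ K⁻¹
Layer 1: 2.4×10⁻⁴ × 250 × 0.5 = 0.03000 m
250–570 m: 320 × 0.67 × 0.71×10⁻⁴ = 0.0152224 m
Δh = 0.03000 + 0.0152224 = 0.0452224 m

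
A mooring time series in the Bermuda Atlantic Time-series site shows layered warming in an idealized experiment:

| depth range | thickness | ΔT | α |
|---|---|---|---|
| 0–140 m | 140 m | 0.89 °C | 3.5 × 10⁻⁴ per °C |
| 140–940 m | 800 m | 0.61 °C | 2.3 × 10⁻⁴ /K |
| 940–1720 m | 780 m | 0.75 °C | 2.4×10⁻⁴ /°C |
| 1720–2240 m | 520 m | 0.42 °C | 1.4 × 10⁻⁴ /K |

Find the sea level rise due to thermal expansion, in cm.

33 cm

Layer 1: 140 × 3.5×10⁻⁴ × 0.89 = 0.04361 m
Layer 2: 2.3×10⁻⁴ × 800 × 0.61 = 0.11224 m
940–1720 m: 0.75 × 780 × 2.4×10⁻⁴ = 0.14040 m
1720–2240 m: 0.42 × 520 × 1.4×10⁻⁴ = 0.030576 m
Δh = 0.04361 + 0.11224 + 0.14040 + 0.030576 = 0.326826 m ≈ 33 cm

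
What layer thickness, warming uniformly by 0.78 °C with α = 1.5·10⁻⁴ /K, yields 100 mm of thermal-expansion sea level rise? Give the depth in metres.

about 855 m

H = Δh/(αΔT) = 0.1 / (1.5×10⁻⁴ × 0.78) ≈ 854.7 m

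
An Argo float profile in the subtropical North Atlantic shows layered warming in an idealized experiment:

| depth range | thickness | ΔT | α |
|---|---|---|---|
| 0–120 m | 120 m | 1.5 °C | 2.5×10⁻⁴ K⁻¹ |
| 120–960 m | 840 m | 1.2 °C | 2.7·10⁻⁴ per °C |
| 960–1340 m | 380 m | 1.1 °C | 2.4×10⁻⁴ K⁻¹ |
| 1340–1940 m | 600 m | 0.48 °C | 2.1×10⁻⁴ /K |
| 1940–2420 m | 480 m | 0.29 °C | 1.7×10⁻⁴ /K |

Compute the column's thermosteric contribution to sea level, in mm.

0–120 m: 1.5 × 120 × 2.5×10⁻⁴ = 0.04500 m
Layer 2: 1.2 × 840 × 2.7×10⁻⁴ = 0.27216 m
Layer 3: 1.1 × 2.4×10⁻⁴ × 380 = 0.10032 m
2.1×10⁻⁴ × 600 × 0.48 = 0.06048 m
480 × 1.7×10⁻⁴ × 0.29 = 0.023664 m
Δh = 0.04500 + 0.27216 + 0.10032 + 0.06048 + 0.023664 = 0.501624 m

502 mm of thermosteric rise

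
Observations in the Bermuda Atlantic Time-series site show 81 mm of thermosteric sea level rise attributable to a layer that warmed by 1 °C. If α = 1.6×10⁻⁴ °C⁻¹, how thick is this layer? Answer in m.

506 m

H = Δh/(αΔT) = 0.081 / (1.6×10⁻⁴ × 1) ≈ 506.3 m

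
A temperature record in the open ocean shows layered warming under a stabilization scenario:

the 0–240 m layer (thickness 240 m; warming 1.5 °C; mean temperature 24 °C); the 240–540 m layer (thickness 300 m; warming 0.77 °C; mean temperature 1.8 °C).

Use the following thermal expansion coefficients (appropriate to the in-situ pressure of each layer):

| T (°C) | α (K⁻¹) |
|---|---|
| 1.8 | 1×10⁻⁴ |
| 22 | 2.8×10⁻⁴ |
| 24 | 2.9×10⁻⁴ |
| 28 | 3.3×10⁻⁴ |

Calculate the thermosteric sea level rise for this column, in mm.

Layer 1 at 24 °C → α = 2.9×10⁻⁴ K⁻¹
Layer 2 at 1.8 °C → α = 1×10⁻⁴ K⁻¹
Layer 1: 1.5 × 2.9×10⁻⁴ × 240 = 0.10440 m
Layer 2: 1×10⁻⁴ × 0.77 × 300 = 0.02310 m
Δh = 0.10440 + 0.02310 = 0.12750 m ≈ 128 mm

128 mm of thermosteric rise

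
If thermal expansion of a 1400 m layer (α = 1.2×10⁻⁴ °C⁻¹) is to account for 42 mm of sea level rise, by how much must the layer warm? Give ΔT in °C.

about 0.250 °C

ΔT = Δh/(αH) = 0.042 / (1.2×10⁻⁴ × 1400) = 0.2500 °C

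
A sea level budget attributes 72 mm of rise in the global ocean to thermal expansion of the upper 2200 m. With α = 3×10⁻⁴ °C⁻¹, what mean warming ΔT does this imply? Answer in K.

ΔT = Δh/(αH) = 0.072 / (3×10⁻⁴ × 2200) ≈ 0.1091 K

about 0.109 K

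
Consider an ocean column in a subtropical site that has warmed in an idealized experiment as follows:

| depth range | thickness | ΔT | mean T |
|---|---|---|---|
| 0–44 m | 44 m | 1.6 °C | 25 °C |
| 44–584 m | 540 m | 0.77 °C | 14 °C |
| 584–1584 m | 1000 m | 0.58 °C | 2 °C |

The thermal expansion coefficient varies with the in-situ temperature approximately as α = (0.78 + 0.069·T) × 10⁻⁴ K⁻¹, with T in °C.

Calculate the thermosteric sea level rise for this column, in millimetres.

Layer 1: α = (0.78 + 0.069×25)×10⁻⁴ = 2.505×10⁻⁴ K⁻¹
Layer 2: α = (0.78 + 0.069×14)×10⁻⁴ = 1.746×10⁻⁴ K⁻¹
Layer 3: α = (0.78 + 0.069×2)×10⁻⁴ = 0.918×10⁻⁴ K⁻¹
0–44 m: 2.505×10⁻⁴ × 1.6 × 44 = 0.0176352 m
Layer 2: 540 × 0.77 × 1.746×10⁻⁴ = 0.07259868 m
584–1584 m: 0.58 × 1000 × 0.918×10⁻⁴ = 0.053244 m
Δh = 0.0176352 + 0.07259868 + 0.053244 = 0.14347788 m ≈ 143 mm

143 mm of thermosteric rise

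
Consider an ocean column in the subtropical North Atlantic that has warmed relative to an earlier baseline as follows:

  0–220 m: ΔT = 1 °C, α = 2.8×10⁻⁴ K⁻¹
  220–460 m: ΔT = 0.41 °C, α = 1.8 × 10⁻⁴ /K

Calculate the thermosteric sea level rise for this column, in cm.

1 × 220 × 2.8×10⁻⁴ = 0.06160 m
1.8×10⁻⁴ × 0.41 × 240 = 0.017712 m
Δh = 0.06160 + 0.017712 = 0.079312 m

7.93 cm of thermosteric rise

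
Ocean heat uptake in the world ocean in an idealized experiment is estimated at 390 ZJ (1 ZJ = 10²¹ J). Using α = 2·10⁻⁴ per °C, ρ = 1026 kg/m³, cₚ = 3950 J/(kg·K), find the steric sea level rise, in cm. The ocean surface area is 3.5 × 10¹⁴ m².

Per unit area: Q = 390×10²¹ / (3.5×10¹⁴) ≈ 1.114×10⁹ J/m²
Δh = αQ/(ρcₚ) = 2×10⁻⁴ × 1.114×10⁹ / (1026 × 3950) ≈ 0.054976 m

5.50 cm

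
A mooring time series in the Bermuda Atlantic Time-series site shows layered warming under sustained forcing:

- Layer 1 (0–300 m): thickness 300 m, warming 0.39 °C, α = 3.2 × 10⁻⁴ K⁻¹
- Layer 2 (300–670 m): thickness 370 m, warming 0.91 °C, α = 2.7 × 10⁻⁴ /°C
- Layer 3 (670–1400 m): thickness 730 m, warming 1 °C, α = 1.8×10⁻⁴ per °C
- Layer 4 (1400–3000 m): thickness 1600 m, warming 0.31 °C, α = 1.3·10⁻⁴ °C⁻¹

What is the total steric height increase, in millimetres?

320 mm of thermosteric rise

3.2×10⁻⁴ × 300 × 0.39 = 0.03744 m
370 × 0.91 × 2.7×10⁻⁴ = 0.090909 m
1.8×10⁻⁴ × 1 × 730 = 0.13140 m
Layer 4: 1600 × 0.31 × 1.3×10⁻⁴ = 0.06448 m
Δh = 0.03744 + 0.090909 + 0.13140 + 0.06448 = 0.324229 m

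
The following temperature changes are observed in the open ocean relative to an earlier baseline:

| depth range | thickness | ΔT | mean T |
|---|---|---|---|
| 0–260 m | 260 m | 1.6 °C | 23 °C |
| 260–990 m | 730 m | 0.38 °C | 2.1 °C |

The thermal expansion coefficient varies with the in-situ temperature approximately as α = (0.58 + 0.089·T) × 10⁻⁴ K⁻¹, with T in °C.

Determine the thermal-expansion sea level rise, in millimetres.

Layer 1: α = (0.58 + 0.089×23)×10⁻⁴ = 2.627×10⁻⁴ K⁻¹
Layer 2: α = (0.58 + 0.089×2.1)×10⁻⁴ = 0.7669×10⁻⁴ K⁻¹
2.627×10⁻⁴ × 1.6 × 260 = 0.1092832 m
Layer 2: 0.7669×10⁻⁴ × 0.38 × 730 = 0.021273806 m
Δh = 0.1092832 + 0.021273806 = 0.130557006 m

Δh = 131 mm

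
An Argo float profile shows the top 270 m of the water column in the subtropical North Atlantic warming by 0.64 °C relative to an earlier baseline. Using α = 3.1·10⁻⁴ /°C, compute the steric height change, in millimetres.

54 mm

Δh = αΔT·H = 3.1×10⁻⁴ × 0.64 × 270 = 0.053568 m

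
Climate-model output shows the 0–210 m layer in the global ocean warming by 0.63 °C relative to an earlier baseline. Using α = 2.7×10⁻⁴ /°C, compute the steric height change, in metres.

about 0.036 m

Δh = αΔT·H = 2.7×10⁻⁴ × 0.63 × 210 = 0.035721 m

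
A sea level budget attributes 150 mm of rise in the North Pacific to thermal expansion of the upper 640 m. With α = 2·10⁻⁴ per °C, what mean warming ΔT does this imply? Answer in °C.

ΔT = Δh/(αH) = 0.15 / (2×10⁻⁴ × 640) ≈ 1.172 °C

ΔT ≈ 1.17 °C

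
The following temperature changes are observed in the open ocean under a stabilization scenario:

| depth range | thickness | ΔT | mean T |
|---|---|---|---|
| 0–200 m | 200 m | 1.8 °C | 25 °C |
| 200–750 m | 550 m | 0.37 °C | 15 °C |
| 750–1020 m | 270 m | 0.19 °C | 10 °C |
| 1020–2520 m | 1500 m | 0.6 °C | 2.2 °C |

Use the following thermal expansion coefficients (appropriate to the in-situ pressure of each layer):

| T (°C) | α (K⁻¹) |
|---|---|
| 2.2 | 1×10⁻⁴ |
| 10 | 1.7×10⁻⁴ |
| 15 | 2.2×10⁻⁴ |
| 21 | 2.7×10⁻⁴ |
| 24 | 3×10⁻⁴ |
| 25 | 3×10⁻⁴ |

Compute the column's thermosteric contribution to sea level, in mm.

Δh = 251 mm

Layer 1 at 25 °C → α = 3×10⁻⁴ K⁻¹
Layer 2 at 15 °C → α = 2.2×10⁻⁴ K⁻¹
Layer 3 at 10 °C → α = 1.7×10⁻⁴ K⁻¹
Layer 4 at 2.2 °C → α = 1×10⁻⁴ K⁻¹
Layer 1: 200 × 3×10⁻⁴ × 1.8 = 0.10800 m
200–750 m: 2.2×10⁻⁴ × 0.37 × 550 = 0.04477 m
750–1020 m: 270 × 0.19 × 1.7×10⁻⁴ = 0.008721 m
Layer 4: 0.6 × 1×10⁻⁴ × 1500 = 0.09000 m
Δh = 0.10800 + 0.04477 + 0.008721 + 0.09000 = 0.251491 m ≈ 251 mm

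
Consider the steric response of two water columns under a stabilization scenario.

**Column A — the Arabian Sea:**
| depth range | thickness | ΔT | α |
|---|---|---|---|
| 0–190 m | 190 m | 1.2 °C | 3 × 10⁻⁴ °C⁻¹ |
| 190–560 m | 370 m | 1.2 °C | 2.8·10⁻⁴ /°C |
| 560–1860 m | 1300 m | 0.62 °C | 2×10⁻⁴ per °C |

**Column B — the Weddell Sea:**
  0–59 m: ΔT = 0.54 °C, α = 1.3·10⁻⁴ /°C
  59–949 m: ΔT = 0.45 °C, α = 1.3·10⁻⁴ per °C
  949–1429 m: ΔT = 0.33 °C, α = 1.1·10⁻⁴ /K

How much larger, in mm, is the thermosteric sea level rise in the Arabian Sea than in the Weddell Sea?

280 mm

A 0–190 m: 190 × 1.2 × 3×10⁻⁴ = 0.06840 m
A Layer 2: 1.2 × 2.8×10⁻⁴ × 370 = 0.12432 m
A Layer 3: 1300 × 0.62 × 2×10⁻⁴ = 0.16120 m
A total: 0.35392 m
B Layer 1: 59 × 1.3×10⁻⁴ × 0.54 = 0.0041418 m
B Layer 2: 890 × 0.45 × 1.3×10⁻⁴ = 0.052065 m
B 949–1429 m: 480 × 1.1×10⁻⁴ × 0.33 = 0.017424 m
B total: 0.0736308 m
Difference: 0.35392 − 0.0736308 = 0.2802892 m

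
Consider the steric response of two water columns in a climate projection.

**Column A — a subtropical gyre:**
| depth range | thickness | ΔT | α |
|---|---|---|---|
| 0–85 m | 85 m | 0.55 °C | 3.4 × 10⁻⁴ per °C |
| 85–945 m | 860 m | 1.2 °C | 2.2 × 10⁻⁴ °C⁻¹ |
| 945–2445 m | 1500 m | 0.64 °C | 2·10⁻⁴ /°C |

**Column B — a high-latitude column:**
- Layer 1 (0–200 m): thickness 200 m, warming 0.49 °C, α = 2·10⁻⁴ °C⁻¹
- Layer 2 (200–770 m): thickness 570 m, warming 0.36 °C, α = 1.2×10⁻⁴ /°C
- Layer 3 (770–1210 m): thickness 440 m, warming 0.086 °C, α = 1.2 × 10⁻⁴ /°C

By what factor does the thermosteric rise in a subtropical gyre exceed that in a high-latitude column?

≈ 8.9×

A Layer 1: 0.55 × 3.4×10⁻⁴ × 85 = 0.015895 m
A 85–945 m: 860 × 2.2×10⁻⁴ × 1.2 = 0.22704 m
A 0.64 × 1500 × 2×10⁻⁴ = 0.19200 m
A total: 0.434935 m
B 200 × 0.49 × 2×10⁻⁴ = 0.01960 m
B Layer 2: 570 × 0.36 × 1.2×10⁻⁴ = 0.024624 m
B 440 × 1.2×10⁻⁴ × 0.086 = 0.0045408 m
B total: 0.0487648 m
Ratio: 0.434935 / 0.0487648 ≈ 8.919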